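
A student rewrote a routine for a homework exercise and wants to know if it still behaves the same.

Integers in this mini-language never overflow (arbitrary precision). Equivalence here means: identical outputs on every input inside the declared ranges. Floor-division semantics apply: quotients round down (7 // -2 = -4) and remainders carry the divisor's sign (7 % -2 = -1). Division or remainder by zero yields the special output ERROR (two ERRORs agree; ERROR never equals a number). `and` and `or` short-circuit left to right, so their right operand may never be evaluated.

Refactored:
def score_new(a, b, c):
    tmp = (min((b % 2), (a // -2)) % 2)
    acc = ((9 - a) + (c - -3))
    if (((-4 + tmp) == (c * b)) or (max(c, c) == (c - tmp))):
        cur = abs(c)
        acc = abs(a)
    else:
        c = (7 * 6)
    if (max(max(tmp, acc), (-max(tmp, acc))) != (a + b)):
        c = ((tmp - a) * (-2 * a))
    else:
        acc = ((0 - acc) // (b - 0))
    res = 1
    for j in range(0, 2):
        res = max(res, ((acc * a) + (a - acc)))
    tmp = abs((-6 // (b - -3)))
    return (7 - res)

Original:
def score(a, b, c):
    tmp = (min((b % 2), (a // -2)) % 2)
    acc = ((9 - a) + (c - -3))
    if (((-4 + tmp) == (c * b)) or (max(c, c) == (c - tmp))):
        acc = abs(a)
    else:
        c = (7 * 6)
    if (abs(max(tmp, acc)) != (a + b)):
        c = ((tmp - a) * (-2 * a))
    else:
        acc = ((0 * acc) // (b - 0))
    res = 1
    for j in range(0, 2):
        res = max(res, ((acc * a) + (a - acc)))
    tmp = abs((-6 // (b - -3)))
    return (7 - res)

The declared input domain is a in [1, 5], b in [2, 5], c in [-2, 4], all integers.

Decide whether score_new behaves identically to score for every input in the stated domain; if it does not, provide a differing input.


There is a counterexample at a=5, b=2, c=0: 2 on one side, 6 on the other.
score: tmp=1, then acc=7, then (((-4 + tmp) == (c * b)) or (max(c, c) == (c - tmp))) is false, then c=42, then (abs(max(tmp, acc)) != (a + b)) is false, then acc=0, then res=1, then (j=0), then res=5, then (j=1), then res=5, then tmp=2, then returns 2
score_new: tmp=1, then acc=7, then (((-4 + tmp) == (c * b)) or (max(c, c) == (c - tmp))) is false, then c=42, then (max(max(tmp, acc), (-max(tmp, acc))) != (a + b)) is false, then acc=-4, then res=1, then (j=0), then res=1, then (j=1), then res=1, then tmp=2, then returns 6
verdict: not equivalent; witness: a=5, b=2, c=0


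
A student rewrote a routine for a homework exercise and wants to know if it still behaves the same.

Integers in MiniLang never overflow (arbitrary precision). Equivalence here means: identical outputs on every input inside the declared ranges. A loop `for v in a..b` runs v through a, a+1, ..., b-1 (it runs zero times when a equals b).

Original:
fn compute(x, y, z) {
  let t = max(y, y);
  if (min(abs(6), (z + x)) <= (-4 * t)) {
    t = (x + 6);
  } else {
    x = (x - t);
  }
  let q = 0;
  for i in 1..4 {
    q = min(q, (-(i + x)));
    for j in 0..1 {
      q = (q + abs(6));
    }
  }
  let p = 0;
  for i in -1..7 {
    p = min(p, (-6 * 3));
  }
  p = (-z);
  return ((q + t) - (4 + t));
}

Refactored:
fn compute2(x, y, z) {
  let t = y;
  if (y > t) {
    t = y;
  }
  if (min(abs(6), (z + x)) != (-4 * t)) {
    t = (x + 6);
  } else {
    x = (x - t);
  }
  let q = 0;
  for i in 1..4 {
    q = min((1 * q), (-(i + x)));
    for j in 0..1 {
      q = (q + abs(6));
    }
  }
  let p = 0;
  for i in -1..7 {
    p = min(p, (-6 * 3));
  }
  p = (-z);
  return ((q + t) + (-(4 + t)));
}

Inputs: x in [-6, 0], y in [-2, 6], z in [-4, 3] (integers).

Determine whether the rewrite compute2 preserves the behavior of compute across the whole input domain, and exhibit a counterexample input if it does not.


Not equivalent: x=-6, y=1, z=2 separates them (5 vs 6).
compute: t = 1; (min(abs(6), (z + x)) <= (-4 * t)) -> true; t = 0; q = 0; [i=1]; q = 0; [j=0]; q = 6; [i=2]; q = 4; [j=0]; q = 10; [i=3]; q = 3; [j=0]; q = 9; p = 0; [i=-1]; p = -18; [i=0]; p = -18; [i=1]; p = -18; [i=2]; p = -18; [i=3]; p = -18; [i=4]; p = -18; [i=5]; p = -18; [i=6]; p = -18; p = -2; return 5
compute2: t = 1; (y > t) -> false; (min(abs(6), (z + x)) != (-4 * t)) -> false; x = -7; q = 0; [i=1]; q = 0; [j=0]; q = 6; [i=2]; q = 5; [j=0]; q = 11; [i=3]; q = 4; [j=0]; q = 10; p = 0; [i=-1]; p = -18; [i=0]; p = -18; [i=1]; p = -18; [i=2]; p = -18; [i=3]; p = -18; [i=4]; p = -18; [i=5]; p = -18; [i=6]; p = -18; p = -2; return 6
verdict: not equivalent; witness: x=-6, y=1, z=2


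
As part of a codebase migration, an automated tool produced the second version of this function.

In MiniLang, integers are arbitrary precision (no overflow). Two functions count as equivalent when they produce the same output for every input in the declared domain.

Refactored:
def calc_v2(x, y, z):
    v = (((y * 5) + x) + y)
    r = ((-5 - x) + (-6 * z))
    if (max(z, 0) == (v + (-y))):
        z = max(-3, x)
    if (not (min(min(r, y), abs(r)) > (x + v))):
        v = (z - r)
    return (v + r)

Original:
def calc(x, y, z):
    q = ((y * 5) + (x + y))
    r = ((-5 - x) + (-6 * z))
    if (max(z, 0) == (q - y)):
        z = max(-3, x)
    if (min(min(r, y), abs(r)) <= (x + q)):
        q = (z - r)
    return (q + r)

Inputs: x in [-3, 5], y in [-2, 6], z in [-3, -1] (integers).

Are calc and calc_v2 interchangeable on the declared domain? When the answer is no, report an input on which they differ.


The two are interchangeable: arithmetic usage differs; boolean connective usage differs; comparison usage differs; local variable names differ, and every declared input agrees.
Spot check at x=4, y=5, z=-3 — calc: q=34, then r=9, then (max(z, 0) == (q - y)) is false, then (min(min(r, y), abs(r)) <= (x + q)) is true, then q=-12, then returns -3. calc_v2: v=34, then r=9, then (max(z, 0) == (v + (-y))) is false, then (not (min(min(r, y), abs(r)) > (x + v))) is true, then v=-12, then returns -3. Both give -3.
Sweeping the whole domain (243 inputs) finds no disagreement.
verdict: equivalent


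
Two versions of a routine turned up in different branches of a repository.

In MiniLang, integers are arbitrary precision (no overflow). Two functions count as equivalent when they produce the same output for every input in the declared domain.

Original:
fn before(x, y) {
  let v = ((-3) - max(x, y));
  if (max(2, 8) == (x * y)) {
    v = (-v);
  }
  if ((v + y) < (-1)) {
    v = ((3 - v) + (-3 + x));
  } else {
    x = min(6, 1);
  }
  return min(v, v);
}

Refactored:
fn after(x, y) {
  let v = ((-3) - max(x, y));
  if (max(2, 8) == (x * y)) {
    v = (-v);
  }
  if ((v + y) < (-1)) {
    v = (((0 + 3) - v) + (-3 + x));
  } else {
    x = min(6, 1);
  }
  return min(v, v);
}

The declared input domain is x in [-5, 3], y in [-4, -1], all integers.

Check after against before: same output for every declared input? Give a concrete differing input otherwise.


Differences: constant usage differs, and arithmetic usage differs — yet all 36 inputs agree.
verdict: equivalent


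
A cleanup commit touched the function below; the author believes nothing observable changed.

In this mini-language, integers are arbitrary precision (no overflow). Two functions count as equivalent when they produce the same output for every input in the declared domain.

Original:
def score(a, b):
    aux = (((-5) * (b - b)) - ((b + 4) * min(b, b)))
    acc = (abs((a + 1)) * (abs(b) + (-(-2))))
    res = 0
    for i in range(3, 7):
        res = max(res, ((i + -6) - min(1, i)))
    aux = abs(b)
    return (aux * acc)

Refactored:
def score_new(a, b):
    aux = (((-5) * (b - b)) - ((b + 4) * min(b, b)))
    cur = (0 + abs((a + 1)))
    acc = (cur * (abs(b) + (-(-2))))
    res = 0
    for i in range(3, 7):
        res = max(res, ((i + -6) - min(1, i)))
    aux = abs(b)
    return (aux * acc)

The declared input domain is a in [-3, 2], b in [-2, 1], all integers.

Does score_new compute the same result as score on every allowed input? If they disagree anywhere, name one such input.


Side by side, the visible changes include: statement counts differ, and arithmetic usage differs, and local variable names differ, and constant usage differs.
Spot check at a=-2, b=-2 — score: aux=4, then acc=4, then res=0, then (i=3), then res=0, then (i=4), then res=0, then (i=5), then res=0, then (i=6), then res=0, then aux=2, then returns 8. score_new: aux=4, then cur=1, then acc=4, then res=0, then (i=3), then res=0, then (i=4), then res=0, then (i=5), then res=0, then (i=6), then res=0, then aux=2, then returns 8. Both give 8.
Across all 24 domain points the two functions coincide.
verdict: equivalent


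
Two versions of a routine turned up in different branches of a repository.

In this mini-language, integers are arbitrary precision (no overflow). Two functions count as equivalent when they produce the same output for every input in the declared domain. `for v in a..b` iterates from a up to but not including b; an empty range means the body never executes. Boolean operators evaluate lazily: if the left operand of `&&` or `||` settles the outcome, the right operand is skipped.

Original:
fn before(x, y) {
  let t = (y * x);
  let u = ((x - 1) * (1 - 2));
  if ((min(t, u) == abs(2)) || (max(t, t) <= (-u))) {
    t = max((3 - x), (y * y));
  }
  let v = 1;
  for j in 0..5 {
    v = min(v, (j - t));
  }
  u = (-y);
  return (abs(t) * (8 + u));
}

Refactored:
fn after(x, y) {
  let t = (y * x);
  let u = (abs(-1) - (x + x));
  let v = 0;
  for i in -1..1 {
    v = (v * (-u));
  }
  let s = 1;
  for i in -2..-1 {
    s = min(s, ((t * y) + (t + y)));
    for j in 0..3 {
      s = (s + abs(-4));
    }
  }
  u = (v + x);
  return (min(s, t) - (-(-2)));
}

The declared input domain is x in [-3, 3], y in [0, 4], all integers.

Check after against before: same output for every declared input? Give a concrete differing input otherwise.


Input x=-3, y=0: 0 from before versus -2 from after.
verdict: not equivalent; witness: x=-3, y=0


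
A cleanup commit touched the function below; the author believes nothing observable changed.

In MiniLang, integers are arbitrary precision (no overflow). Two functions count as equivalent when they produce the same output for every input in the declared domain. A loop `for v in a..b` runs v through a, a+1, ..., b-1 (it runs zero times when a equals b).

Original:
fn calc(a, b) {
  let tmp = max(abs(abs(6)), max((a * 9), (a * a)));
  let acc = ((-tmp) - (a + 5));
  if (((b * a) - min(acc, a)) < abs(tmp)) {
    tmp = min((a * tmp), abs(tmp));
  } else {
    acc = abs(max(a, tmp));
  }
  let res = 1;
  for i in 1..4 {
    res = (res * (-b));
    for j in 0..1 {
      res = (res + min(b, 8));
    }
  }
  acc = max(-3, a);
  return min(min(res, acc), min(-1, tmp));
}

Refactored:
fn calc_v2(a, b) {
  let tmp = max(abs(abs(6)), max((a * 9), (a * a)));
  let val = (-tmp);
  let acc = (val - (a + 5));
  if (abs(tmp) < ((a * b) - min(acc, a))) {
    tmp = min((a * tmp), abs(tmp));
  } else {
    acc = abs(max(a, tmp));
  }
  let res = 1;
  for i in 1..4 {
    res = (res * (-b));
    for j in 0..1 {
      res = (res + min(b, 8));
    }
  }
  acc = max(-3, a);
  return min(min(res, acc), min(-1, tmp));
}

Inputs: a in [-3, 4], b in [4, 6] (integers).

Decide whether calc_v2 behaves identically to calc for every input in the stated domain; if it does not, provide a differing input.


Try a=-3, b=4.
calc: tmp becomes 9; next acc becomes -11; next (((b * a) - min(acc, a)) < abs(tmp)) evaluates to true; next tmp becomes -27; next res becomes 1; next at i=1:; next res becomes -4; next at j=0:; next res becomes 0; next at i=2:; next res becomes 0; next at j=0:; next res becomes 4; next at i=3:; next res becomes -16; next at j=0:; next res becomes -12; next acc becomes -3; next final value -27
calc_v2: tmp becomes 9; next val becomes -9; next acc becomes -11; next (abs(tmp) < ((a * b) - min(acc, a))) evaluates to false; next acc becomes 9; next res becomes 1; next at i=1:; next res becomes -4; next at j=0:; next res becomes 0; next at i=2:; next res becomes 0; next at j=0:; next res becomes 4; next at i=3:; next res becomes -16; next at j=0:; next res becomes -12; next acc becomes -3; next final value -12
-27 and -12 differ, so these are not the same function on this domain.
verdict: not equivalent; witness: a=-3, b=4


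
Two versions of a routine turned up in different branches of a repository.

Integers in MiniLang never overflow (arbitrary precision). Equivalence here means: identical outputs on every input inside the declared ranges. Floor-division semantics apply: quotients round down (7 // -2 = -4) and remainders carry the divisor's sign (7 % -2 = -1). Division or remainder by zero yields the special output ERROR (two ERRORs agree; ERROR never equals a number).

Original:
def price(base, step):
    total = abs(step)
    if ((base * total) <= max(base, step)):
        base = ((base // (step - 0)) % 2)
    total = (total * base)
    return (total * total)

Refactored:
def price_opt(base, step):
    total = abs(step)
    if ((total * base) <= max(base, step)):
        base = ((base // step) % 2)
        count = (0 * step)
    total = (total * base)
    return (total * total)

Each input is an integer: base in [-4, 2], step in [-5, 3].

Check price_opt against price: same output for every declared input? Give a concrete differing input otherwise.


Equivalent — the differences include arithmetic usage differs; and statement counts differ; and local variable names differ, yet no declared input distinguishes the two.
As a probe, take base=-3, step=-2: price runs total becomes 2; next ((base * total) <= max(base, step)) evaluates to true; next base becomes 1; next total becomes 2; next final value 4; price_opt runs total becomes 2; next ((total * base) <= max(base, step)) evaluates to true; next base becomes 1; next count becomes 0; next total becomes 2; next final value 4; both end at 4.
Sweeping the whole domain (63 inputs) finds no disagreement.
verdict: equivalent


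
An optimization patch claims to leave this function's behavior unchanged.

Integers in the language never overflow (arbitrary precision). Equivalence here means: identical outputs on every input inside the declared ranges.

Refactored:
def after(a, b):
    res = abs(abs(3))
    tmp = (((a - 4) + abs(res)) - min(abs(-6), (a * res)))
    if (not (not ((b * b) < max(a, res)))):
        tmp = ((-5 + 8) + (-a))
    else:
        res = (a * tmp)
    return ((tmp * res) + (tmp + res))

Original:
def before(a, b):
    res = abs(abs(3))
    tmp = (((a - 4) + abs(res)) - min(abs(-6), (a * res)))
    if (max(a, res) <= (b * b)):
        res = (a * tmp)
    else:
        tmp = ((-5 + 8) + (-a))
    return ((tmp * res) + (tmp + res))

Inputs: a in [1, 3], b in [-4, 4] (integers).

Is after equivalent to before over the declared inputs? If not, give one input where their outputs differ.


The two are interchangeable: boolean connective usage differs; also comparison usage differs, and every declared input agrees.
Spot check at a=2, b=-3 — before: res=3, then tmp=-5, then (max(a, res) <= (b * b)) is true, then res=-10, then returns 35. after: res=3, then tmp=-5, then (not (not ((b * b) < max(a, res)))) is false, then res=-10, then returns 35. Both give 35.
Every one of the 27 inputs gives matching results.
verdict: equivalent


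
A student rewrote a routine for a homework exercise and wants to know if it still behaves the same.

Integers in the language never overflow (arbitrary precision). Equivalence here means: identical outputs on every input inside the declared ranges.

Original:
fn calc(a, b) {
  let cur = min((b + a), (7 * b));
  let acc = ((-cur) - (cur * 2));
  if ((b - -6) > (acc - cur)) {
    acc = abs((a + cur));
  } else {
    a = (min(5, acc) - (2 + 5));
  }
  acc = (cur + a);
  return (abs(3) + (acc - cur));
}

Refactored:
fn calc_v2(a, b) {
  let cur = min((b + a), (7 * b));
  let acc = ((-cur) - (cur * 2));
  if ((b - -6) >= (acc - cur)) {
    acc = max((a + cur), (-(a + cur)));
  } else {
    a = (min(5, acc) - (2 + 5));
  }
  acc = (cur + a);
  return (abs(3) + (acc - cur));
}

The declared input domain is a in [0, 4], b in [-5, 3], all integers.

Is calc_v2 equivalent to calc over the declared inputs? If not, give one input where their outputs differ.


The edit looks behavioral (`((b - -6) > (acc - cur))` became `((b - -6) >= (acc - cur))`), but over these ranges it never changes the outcome; all 45 inputs agree.
verdict: equivalent


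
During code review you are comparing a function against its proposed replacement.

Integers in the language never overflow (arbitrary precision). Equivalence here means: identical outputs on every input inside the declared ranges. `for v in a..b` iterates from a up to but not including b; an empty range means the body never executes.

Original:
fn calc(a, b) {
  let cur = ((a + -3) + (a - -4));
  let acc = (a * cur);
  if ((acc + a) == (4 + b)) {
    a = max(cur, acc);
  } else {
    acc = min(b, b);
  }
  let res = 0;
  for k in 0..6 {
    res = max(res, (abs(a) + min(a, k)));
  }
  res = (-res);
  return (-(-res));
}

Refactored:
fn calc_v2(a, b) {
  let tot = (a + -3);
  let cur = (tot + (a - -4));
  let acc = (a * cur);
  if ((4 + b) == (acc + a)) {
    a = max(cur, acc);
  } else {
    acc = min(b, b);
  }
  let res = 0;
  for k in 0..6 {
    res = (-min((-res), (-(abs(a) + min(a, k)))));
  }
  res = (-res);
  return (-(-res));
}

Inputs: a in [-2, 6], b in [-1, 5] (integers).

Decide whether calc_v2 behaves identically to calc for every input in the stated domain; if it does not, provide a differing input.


Reading the diff, among the changes: statement counts differ; and local variable names differ; and min/max/abs usage differs.
Spot check at a=5, b=4 — calc: cur becomes 11; next acc becomes 55; next ((acc + a) == (4 + b)) evaluates to false; next acc becomes 4; next res becomes 0; next at k=0:; next res becomes 5; next at k=1:; next res becomes 6; next at k=2:; next res becomes 7; next at k=3:; next res becomes 8; next at k=4:; next res becomes 9; next at k=5:; next res becomes 10; next res becomes -10; next final value -10. calc_v2: tot becomes 2; next cur becomes 11; next acc becomes 55; next ((4 + b) == (acc + a)) evaluates to false; next acc becomes 4; next res becomes 0; next at k=0:; next res becomes 5; next at k=1:; next res becomes 6; next at k=2:; next res becomes 7; next at k=3:; next res becomes 8; next at k=4:; next res becomes 9; next at k=5:; next res becomes 10; next res becomes -10; next final value -10. Both give -10.
Every one of the 63 inputs gives matching results.
verdict: equivalent


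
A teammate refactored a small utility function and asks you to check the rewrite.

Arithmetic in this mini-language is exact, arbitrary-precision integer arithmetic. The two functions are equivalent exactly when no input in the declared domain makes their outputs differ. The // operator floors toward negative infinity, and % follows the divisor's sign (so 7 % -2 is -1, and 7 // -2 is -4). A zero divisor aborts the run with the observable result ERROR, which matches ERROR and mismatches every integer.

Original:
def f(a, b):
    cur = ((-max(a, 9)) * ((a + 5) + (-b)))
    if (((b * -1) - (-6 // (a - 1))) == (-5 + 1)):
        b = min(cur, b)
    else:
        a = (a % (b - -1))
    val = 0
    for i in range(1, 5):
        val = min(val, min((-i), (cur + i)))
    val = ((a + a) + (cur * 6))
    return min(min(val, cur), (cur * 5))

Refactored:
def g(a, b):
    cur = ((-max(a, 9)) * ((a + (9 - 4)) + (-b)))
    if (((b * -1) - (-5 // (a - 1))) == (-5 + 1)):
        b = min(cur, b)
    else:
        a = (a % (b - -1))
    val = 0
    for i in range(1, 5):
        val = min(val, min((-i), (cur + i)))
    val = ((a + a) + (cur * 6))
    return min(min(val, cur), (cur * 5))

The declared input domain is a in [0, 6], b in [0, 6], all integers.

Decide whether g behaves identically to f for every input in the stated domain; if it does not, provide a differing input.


The rewrite breaks on a=6, b=5, where the results are -324 and -312.
f: cur=-54, then (((b * -1) - (-6 // (a - 1))) == (-5 + 1)) is false, then a=0, then val=0, then (i=1), then val=-53, then (i=2), then val=-53, then (i=3), then val=-53, then (i=4), then val=-53, then val=-324, then returns -324
g: cur=-54, then (((b * -1) - (-5 // (a - 1))) == (-5 + 1)) is true, then b=-54, then val=0, then (i=1), then val=-53, then (i=2), then val=-53, then (i=3), then val=-53, then (i=4), then val=-53, then val=-312, then returns -312
verdict: not equivalent; witness: a=6, b=5


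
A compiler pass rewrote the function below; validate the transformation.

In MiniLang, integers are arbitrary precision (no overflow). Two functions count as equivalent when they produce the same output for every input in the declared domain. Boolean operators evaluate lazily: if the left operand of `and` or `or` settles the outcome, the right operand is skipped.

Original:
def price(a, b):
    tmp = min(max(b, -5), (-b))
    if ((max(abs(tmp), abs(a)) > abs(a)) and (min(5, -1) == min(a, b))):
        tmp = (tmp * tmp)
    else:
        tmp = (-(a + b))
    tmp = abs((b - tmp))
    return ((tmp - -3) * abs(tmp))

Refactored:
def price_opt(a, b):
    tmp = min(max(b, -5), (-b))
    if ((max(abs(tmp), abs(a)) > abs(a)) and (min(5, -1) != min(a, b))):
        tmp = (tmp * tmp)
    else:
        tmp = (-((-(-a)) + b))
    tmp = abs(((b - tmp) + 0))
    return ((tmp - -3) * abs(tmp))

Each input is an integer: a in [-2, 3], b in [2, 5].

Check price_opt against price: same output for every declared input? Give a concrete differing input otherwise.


There is a counterexample at a=-2, b=3: 28 on one side, 54 on the other.
price: tmp becomes -3; next ((max(abs(tmp), abs(a)) > abs(a)) and (min(5, -1) == min(a, b))) evaluates to false; next tmp becomes -1; next tmp becomes 4; next final value 28
price_opt: tmp becomes -3; next ((max(abs(tmp), abs(a)) > abs(a)) and (min(5, -1) != min(a, b))) evaluates to true; next tmp becomes 9; next tmp becomes 6; next final value 54
verdict: not equivalent; witness: a=-2, b=3


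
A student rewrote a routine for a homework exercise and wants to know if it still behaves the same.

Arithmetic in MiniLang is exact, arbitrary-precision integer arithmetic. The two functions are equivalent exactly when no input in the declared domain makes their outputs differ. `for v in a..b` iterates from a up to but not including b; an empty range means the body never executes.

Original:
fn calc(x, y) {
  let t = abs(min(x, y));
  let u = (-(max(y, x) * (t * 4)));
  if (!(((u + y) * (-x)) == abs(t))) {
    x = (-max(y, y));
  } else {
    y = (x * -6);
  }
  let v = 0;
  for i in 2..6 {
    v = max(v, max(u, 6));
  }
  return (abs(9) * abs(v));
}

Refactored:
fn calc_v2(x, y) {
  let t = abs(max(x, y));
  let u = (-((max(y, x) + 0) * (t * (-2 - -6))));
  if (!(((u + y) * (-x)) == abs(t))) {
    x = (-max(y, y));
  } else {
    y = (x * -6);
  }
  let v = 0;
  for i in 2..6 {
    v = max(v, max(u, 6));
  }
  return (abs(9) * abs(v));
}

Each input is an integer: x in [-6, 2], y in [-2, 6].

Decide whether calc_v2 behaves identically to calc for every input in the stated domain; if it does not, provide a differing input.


Try x=-6, y=-2.
calc: t becomes 6; next u becomes 48; next (!(((u + y) * (-x)) == abs(t))) evaluates to true; next x becomes 2; next v becomes 0; next at i=2:; next v becomes 48; next at i=3:; next v becomes 48; next at i=4:; next v becomes 48; next at i=5:; next v becomes 48; next final value 432
calc_v2: t becomes 2; next u becomes 16; next (!(((u + y) * (-x)) == abs(t))) evaluates to true; next x becomes 2; next v becomes 0; next at i=2:; next v becomes 16; next at i=3:; next v becomes 16; next at i=4:; next v becomes 16; next at i=5:; next v becomes 16; next final value 144
432 against 144: the behavior changed.
verdict: not equivalent; witness: x=-6, y=-2


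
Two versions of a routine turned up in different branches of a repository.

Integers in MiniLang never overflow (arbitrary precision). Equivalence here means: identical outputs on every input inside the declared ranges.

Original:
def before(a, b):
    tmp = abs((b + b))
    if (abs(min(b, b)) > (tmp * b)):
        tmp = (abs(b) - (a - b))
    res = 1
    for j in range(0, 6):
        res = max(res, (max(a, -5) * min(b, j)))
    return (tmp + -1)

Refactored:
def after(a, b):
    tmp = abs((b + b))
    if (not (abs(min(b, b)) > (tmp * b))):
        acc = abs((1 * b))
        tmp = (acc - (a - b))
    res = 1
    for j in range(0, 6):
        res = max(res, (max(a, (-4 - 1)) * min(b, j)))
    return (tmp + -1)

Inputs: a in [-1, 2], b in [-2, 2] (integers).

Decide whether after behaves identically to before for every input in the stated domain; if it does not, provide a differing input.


Try a=-1, b=-2.
before: tmp=4, then (abs(min(b, b)) > (tmp * b)) is true, then tmp=1, then res=1, then (j=0), then res=2, then (j=1), then res=2, then (j=2), then res=2, then (j=3), then res=2, then (j=4), then res=2, then (j=5), then res=2, then returns 0
after: tmp=4, then (not (abs(min(b, b)) > (tmp * b))) is false, then res=1, then (j=0), then res=2, then (j=1), then res=2, then (j=2), then res=2, then (j=3), then res=2, then (j=4), then res=2, then (j=5), then res=2, then returns 3
0 vs 3 — the two versions disagree here.
verdict: not equivalent; witness: a=-1, b=-2


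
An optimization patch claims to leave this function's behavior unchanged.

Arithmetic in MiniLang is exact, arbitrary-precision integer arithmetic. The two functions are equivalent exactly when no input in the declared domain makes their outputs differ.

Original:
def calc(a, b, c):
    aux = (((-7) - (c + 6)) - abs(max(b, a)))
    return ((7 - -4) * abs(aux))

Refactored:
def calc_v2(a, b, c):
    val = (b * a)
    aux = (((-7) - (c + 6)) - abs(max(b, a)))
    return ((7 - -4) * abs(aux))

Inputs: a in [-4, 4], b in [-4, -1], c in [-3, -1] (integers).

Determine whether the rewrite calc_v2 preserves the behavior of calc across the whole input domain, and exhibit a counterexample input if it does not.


This is a faithful refactor — local variable names differ, plus arithmetic usage differs, plus statement counts differ, but the computed results match everywhere.
As a probe, take a=-3, b=-1, c=-1: calc runs aux becomes -13; next final value 143; calc_v2 runs val becomes 3; next aux becomes -13; next final value 143; both end at 143.
Checked all 108 inputs in the declared domain: the outputs agree on every one.
verdict: equivalent


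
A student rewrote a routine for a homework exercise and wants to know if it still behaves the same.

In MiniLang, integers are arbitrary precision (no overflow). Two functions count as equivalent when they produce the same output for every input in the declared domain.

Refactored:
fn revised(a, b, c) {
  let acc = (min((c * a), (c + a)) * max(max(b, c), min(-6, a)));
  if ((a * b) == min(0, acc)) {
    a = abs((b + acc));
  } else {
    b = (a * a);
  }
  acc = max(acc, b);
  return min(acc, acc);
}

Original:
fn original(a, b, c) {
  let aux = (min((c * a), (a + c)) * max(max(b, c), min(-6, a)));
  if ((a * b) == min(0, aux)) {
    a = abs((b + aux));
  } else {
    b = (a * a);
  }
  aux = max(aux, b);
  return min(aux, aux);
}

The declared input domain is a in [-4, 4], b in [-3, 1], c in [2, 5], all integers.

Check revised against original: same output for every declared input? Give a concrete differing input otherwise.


Reading the diff, among the changes: local variable names differ.
One worked example (a=-3, b=-3, c=3) — original: aux becomes -27; next ((a * b) == min(0, aux)) evaluates to false; next b becomes 9; next aux becomes 9; next final value 9; revised: acc becomes -27; next ((a * b) == min(0, acc)) evaluates to false; next b becomes 9; next acc becomes 9; next final value 9; agreement on 9.
An exhaustive pass over the 180 declared inputs shows identical outputs.
verdict: equivalent


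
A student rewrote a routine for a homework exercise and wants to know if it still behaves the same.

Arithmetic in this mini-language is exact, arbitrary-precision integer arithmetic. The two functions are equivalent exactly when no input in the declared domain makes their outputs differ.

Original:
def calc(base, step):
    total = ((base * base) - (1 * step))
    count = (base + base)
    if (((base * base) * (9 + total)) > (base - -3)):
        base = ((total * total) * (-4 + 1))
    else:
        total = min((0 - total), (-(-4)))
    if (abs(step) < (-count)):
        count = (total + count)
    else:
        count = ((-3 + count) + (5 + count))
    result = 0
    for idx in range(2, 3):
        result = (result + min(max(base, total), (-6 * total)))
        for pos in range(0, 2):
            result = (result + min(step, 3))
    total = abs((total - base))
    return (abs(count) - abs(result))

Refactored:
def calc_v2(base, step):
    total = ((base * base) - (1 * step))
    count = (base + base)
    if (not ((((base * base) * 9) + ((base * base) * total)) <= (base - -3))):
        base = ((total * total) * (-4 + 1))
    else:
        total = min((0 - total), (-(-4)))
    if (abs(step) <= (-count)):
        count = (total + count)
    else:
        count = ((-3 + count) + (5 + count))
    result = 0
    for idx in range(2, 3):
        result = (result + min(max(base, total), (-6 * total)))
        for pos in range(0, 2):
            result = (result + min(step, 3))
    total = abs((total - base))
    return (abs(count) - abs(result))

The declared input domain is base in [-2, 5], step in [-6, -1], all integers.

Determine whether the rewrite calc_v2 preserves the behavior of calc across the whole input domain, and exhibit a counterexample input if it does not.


On input base=-2, step=-4, calc returns -50 while calc_v2 returns -52.
verdict: not equivalent; witness: base=-2, step=-4


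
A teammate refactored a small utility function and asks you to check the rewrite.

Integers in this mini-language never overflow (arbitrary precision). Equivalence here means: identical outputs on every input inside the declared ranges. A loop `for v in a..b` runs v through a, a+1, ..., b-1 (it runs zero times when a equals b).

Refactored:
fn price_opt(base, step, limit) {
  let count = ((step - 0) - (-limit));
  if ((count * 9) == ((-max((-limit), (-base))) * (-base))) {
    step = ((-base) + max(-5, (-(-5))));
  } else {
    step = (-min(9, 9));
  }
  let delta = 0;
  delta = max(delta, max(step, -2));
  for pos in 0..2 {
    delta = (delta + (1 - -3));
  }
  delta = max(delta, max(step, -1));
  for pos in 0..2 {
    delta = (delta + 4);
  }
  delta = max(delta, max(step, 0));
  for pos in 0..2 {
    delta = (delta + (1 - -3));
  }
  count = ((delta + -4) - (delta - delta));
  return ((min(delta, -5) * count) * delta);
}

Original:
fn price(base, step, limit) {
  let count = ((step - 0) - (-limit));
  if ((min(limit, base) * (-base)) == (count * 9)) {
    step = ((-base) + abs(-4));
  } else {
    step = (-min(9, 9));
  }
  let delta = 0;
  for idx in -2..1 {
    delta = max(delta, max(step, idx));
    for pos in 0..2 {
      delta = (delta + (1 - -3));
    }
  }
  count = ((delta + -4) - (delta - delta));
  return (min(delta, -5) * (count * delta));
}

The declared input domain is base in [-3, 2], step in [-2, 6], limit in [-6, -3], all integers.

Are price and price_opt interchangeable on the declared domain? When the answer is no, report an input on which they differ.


Run the pair on base=-3, step=2, limit=-3.
price: count = -1; ((min(limit, base) * (-base)) == (count * 9)) -> true; step = 7; delta = 0; [idx=-2]; delta = 7; [pos=0]; delta = 11; [pos=1]; delta = 15; [idx=-1]; delta = 15; [pos=0]; delta = 19; [pos=1]; delta = 23; [idx=0]; delta = 23; [pos=0]; delta = 27; [pos=1]; delta = 31; count = 27; return -4185
price_opt: count = -1; ((count * 9) == ((-max((-limit), (-base))) * (-base))) -> true; step = 8; delta = 0; delta = 8; [pos=0]; delta = 12; [pos=1]; delta = 16; delta = 16; [pos=0]; delta = 20; [pos=1]; delta = 24; delta = 24; [pos=0]; delta = 28; [pos=1]; delta = 32; count = 28; return -4480
-4185 != -4480, so the rewrite changes behavior.
verdict: not equivalent; witness: base=-3, step=2, limit=-3


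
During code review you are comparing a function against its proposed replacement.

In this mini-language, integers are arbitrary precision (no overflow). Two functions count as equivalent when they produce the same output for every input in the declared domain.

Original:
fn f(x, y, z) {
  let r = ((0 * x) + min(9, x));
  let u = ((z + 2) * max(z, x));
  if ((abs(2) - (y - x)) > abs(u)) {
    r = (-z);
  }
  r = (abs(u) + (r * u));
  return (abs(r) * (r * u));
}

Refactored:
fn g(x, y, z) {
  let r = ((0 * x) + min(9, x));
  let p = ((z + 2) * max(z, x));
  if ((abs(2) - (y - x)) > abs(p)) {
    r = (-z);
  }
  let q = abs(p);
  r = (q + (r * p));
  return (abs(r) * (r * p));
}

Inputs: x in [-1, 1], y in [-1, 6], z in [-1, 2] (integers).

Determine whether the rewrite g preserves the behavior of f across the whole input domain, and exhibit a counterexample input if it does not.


Comparing the listings, the differences include: local variable names differ, statement counts differ.
Spot check at x=0, y=4, z=-1 — f: r becomes 0; next u becomes 0; next ((abs(2) - (y - x)) > abs(u)) evaluates to false; next r becomes 0; next final value 0. g: r becomes 0; next p becomes 0; next ((abs(2) - (y - x)) > abs(p)) evaluates to false; next q becomes 0; next r becomes 0; next final value 0. Both give 0.
Across all 96 domain points the two functions coincide.
verdict: equivalent


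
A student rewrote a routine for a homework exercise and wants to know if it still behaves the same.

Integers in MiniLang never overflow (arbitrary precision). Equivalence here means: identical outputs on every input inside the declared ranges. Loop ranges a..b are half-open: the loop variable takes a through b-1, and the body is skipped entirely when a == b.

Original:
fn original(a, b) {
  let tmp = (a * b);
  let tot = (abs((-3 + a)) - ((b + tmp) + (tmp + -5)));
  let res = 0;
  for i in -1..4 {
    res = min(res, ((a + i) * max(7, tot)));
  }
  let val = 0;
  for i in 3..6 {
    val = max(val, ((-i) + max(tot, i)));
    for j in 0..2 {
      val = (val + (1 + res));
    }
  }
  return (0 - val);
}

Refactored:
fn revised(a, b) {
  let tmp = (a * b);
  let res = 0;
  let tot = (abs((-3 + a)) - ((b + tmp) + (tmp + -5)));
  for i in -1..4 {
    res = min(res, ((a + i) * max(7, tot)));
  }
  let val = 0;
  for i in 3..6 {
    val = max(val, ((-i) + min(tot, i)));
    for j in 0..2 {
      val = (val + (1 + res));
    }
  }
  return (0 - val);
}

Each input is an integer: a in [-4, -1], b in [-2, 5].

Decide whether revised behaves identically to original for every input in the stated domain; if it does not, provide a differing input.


These are not equivalent — on a=-4, b=-2 the outputs split (68 vs 75).
original: tmp becomes 8; next tot becomes -2; next res becomes 0; next at i=-1:; next res becomes -35; next at i=0:; next res becomes -35; next at i=1:; next res becomes -35; next at i=2:; next res becomes -35; next at i=3:; next res becomes -35; next val becomes 0; next at i=3:; next val becomes 0; next at j=0:; next val becomes -34; next at j=1:; next val becomes -68; next at i=4:; next val becomes 0; next at j=0:; next val becomes -34; next at j=1:; next val becomes -68; next at i=5:; next val becomes 0; next at j=0:; next val becomes -34; next at j=1:; next val becomes -68; next final value 68
revised: tmp becomes 8; next res becomes 0; next tot becomes -2; next at i=-1:; next res becomes -35; next at i=0:; next res becomes -35; next at i=1:; next res becomes -35; next at i=2:; next res becomes -35; next at i=3:; next res becomes -35; next val becomes 0; next at i=3:; next val becomes 0; next at j=0:; next val becomes -34; next at j=1:; next val becomes -68; next at i=4:; next val becomes -6; next at j=0:; next val becomes -40; next at j=1:; next val becomes -74; next at i=5:; next val becomes -7; next at j=0:; next val becomes -41; next at j=1:; next val becomes -75; next final value 75
verdict: not equivalent; witness: a=-4, b=-2


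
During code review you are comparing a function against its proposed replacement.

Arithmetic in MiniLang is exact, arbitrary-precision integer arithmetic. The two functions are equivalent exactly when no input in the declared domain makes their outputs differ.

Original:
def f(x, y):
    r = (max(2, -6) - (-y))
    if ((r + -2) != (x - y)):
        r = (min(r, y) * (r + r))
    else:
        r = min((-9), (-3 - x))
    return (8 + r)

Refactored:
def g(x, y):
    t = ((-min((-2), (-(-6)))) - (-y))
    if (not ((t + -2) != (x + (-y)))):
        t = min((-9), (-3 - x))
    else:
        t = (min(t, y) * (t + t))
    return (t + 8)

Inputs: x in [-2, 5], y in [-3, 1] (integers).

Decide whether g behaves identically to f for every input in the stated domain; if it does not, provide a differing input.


The two are interchangeable: local variable names differ, boolean connective usage differs, min/max/abs usage differs, arithmetic usage differs, and every declared input agrees.
Tracing x=2, y=0: f: r = 2; ((r + -2) != (x - y)) -> true; r = 0; return 8 | g: t = 2; (not ((t + -2) != (x + (-y)))) -> false; t = 0; return 8 — matching result 8.
Sweeping the whole domain (40 inputs) finds no disagreement.
verdict: equivalent


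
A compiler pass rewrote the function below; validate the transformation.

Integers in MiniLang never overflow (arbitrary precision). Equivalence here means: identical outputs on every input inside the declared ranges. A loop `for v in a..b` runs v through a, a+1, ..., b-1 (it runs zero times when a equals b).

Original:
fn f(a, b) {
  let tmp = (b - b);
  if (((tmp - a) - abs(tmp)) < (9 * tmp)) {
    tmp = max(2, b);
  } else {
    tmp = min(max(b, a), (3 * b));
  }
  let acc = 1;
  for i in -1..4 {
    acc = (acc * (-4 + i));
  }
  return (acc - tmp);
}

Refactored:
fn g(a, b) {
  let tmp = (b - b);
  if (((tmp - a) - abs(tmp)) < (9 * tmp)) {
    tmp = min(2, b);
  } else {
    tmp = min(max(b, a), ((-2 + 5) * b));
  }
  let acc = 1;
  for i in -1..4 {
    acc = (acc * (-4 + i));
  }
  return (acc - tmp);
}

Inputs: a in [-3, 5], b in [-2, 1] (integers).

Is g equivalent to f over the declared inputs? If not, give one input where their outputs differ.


Consider the input a=1, b=-2.
f: tmp=0, then (((tmp - a) - abs(tmp)) < (9 * tmp)) is true, then tmp=2, then acc=1, then (i=-1), then acc=-5, then (i=0), then acc=20, then (i=1), then acc=-60, then (i=2), then acc=120, then (i=3), then acc=-120, then returns -122
g: tmp=0, then (((tmp - a) - abs(tmp)) < (9 * tmp)) is true, then tmp=-2, then acc=1, then (i=-1), then acc=-5, then (i=0), then acc=20, then (i=1), then acc=-60, then (i=2), then acc=120, then (i=3), then acc=-120, then returns -118
-122 and -118 differ, so these are not the same function on this domain.
verdict: not equivalent; witness: a=1, b=-2


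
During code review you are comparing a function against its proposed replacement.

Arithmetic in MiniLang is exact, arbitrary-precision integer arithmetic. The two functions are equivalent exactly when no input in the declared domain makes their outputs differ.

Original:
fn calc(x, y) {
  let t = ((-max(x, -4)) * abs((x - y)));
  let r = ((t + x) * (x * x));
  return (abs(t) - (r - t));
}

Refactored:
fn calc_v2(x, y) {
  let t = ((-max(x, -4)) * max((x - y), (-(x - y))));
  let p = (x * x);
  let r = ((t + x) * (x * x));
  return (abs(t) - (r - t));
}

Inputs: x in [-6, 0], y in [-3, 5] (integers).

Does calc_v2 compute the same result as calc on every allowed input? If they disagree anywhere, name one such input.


Equivalent. Beyond behavior-preserving changes, the revision adds an assignment to `p` whose value nothing reads.
Every one of the 63 inputs gives matching results.
As a probe, take x=-1, y=1: calc runs t = 2; r = 1; return 3; calc_v2 runs t = 2; p = 1; r = 1; return 3; both end at 3.
verdict: equivalent


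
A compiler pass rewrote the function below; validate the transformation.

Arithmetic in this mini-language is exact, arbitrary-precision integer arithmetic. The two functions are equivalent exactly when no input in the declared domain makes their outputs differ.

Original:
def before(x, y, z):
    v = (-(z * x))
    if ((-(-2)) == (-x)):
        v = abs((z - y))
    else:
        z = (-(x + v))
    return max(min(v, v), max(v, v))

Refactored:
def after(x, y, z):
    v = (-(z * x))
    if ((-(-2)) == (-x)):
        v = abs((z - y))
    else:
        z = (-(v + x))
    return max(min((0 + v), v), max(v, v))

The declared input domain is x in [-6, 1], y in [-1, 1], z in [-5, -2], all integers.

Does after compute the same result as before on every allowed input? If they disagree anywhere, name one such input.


The two versions differ — the changes include constant usage differs, and arithmetic usage differs.
Spot check at x=0, y=1, z=-4 — before: v = 0; ((-(-2)) == (-x)) -> false; z = 0; return 0. after: v = 0; ((-(-2)) == (-x)) -> false; z = 0; return 0. Both give 0.
Sweeping the whole domain (96 inputs) finds no disagreement.
verdict: equivalent
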